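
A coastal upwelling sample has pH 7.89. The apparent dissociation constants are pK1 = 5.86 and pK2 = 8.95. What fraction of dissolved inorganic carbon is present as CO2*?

α₀ = 0.00851

α₀ = 1 / (1 + K1/[H⁺] + K1K2/[H⁺]²) = 1 / (1 + 10^+2.03 + 10^+0.97)
   = 1 / (1 + 107.15 + 9.3325) = 1/117.48 = 0.008512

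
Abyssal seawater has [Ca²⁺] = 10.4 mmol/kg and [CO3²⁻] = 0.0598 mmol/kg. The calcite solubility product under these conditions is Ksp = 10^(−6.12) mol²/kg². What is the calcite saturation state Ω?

Ksp = 10^(−6.12) = 7.586×10^-7
Ω = [Ca²⁺][CO3²⁻]/Ksp = (10.4×10^-3)(0.0598×10^-3) / 7.586×10^-7 = 0.820

Ω = 0.820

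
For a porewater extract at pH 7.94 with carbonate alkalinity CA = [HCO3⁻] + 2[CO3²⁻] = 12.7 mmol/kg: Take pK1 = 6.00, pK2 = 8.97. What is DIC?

CA = [HCO3⁻] + 2[CO3²⁻] = (α₁ + 2α₂)·DIC
At pH 7.94: [H⁺]/K1 = 10^-1.94 = 0.011482, K2/[H⁺] = 10^-1.03 = 0.093325
α₁ = 1/(1 + 0.011482 + 0.093325) = 1/1.1048 = 0.9051; α₂ = α₁·K2/[H⁺] = 0.08447
α₁ + 2α₂ = 1.0741
DIC = CA / (α₁ + 2α₂) = 12.7 / 1.0741 = 11.8 mmol/kg

DIC = 11.8 mmol/kg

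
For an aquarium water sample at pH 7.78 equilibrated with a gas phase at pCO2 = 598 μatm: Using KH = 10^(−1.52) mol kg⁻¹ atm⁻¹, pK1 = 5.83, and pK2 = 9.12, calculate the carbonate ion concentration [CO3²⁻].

[CO3²⁻] = 0.0736 mmol/kg

[CO2*] = KH · pCO2 = 10^(−1.52) × 598×10^-6 = 1.806×10^-5 mol/kg
α₀ = 1/(1 + K1/[H⁺] + K1K2/[H⁺]²) = 1/(1 + 10^+1.95 + 10^+0.61) = 0.01062
DIC = [CO2*]/α₀ = 1.806×10^-5 / 0.01062 = 1.701 mmol/kg
[CO3²⁻] = α₂·DIC; α₂ = 0.04325, so [CO3²⁻] = 0.04325 × 1.701 = 0.0736 mmol/kg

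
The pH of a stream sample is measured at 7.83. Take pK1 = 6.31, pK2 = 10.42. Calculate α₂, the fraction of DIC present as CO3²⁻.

α₂ = 1 / (1 + [H⁺]/K2 + [H⁺]²/(K1K2)) = 1 / (1 + 10^+2.59 + 10^+1.07)
   = 1 / (1 + 389.05 + 11.749) = 1/401.79 = 0.002489

α₂ = 0.00249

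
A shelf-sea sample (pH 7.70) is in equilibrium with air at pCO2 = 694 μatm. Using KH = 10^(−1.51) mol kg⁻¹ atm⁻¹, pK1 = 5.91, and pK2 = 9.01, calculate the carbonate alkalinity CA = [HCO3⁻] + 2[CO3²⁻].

CA = 1.45 mmol/kg

[CO2*] = KH · pCO2 = 10^(−1.51) × 694×10^-6 = 2.145×10^-5 mol/kg
α₀ = 1/(1 + K1/[H⁺] + K1K2/[H⁺]²) = 1/(1 + 10^+1.79 + 10^+0.48) = 0.01523
DIC = [CO2*]/α₀ = 2.145×10^-5 / 0.01523 = 1.409 mmol/kg
CA = (α₁ + 2α₂)·DIC = (0.9388 + 2×0.04598) × 1.409 = 1.45 mmol/kg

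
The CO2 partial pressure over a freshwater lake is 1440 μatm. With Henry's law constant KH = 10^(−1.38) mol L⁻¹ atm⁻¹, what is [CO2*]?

KH = 10^(−1.38) = 4.169×10^-2 mol L⁻¹ atm⁻¹
[CO2*] = KH · pCO2 = 4.169×10^-2 × 1440×10^-6 atm = 6.00×10^-5 mol/L

[CO2*] = 60.0 μmol/L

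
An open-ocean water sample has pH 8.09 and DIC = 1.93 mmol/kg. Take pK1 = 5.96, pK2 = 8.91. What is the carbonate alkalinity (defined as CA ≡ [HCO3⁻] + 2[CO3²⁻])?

CA = [HCO3⁻] + 2[CO3²⁻] = (α₁ + 2α₂)·DIC
At pH 8.09: [H⁺]/K1 = 10^-2.13 = 0.0074131, K2/[H⁺] = 10^-0.82 = 0.15136
α₁ = 1/(1 + 0.0074131 + 0.15136) = 1/1.1588 = 0.8630; α₂ = α₁·K2/[H⁺] = 0.1306
α₁ + 2α₂ = 1.1242
CA = 1.1242 × 1.93 = 2.17 mmol/kg

CA = 2.17 mmol/kg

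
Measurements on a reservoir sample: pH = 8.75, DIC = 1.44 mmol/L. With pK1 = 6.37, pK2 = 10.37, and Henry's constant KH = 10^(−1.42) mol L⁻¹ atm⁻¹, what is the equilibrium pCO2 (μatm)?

pCO2 = 154 μatm

α₀ = 1 / (1 + K1/[H⁺] + K1K2/[H⁺]²) = 1 / (1 + 10^+2.38 + 10^+0.76)
   = 1 / (1 + 239.88 + 5.7544) = 1/246.64 = 0.004055
[CO2*] = α₀ × DIC = 0.004055 × 1.44 = 0.005839 mmol/L = 5.839 μmol/L
pCO2 = [CO2*]/KH = 5.839×10^-6 / 3.802×10^-2 = 154 μatm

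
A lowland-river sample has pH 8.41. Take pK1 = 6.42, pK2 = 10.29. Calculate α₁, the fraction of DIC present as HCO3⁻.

α₁ = 1 / (1 + [H⁺]/K1 + K2/[H⁺]) = 1 / (1 + 10^-1.99 + 10^-1.88)
   = 1 / (1 + 0.010233 + 0.013183) = 1/1.0234 = 0.9771

α₁ = 0.977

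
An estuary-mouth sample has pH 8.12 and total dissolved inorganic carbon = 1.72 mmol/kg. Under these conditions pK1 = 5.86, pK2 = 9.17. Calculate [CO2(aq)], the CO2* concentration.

α₀ = 1 / (1 + K1/[H⁺] + K1K2/[H⁺]²) = 1 / (1 + 10^+2.26 + 10^+1.21)
   = 1 / (1 + 181.97 + 16.218) = 1/199.19 = 0.005020
[CO2*] = α₀ × DIC = 0.005020 × 1.72 = 0.00864 mmol/kg = 8.64 μmol/kg

[CO2*] = 8.64 μmol/kg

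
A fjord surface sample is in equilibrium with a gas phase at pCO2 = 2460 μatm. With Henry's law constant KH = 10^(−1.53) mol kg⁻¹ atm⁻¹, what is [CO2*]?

KH = 10^(−1.53) = 2.951×10^-2 mol kg⁻¹ atm⁻¹
[CO2*] = KH · pCO2 = 2.951×10^-2 × 2460×10^-6 atm = 7.26×10^-5 mol/kg

[CO2*] = 72.6 μmol/kg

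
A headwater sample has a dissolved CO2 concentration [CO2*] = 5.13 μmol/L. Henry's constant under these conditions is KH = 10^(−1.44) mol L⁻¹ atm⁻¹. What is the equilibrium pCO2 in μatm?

KH = 10^(−1.44) = 3.631×10^-2 mol L⁻¹ atm⁻¹
pCO2 = [CO2*]/KH = 5.13×10^-6 / 3.631×10^-2 = 1.41×10^-4 atm = 141 μatm

pCO2 = 141 μatm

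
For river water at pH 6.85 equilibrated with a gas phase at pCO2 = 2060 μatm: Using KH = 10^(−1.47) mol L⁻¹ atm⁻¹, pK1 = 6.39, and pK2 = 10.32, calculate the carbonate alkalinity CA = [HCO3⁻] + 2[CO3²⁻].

[CO2*] = KH · pCO2 = 10^(−1.47) × 2060×10^-6 = 6.980×10^-5 mol/L
α₀ = 1/(1 + K1/[H⁺] + K1K2/[H⁺]²) = 1/(1 + 10^+0.46 + 10^-3.01) = 0.2574
DIC = [CO2*]/α₀ = 6.980×10^-5 / 0.2574 = 0.2712 mmol/L
CA = (α₁ + 2α₂)·DIC = (0.7423 + 2×0.0002515) × 0.2712 = 0.201 mmol/L

CA = 0.201 mmol/L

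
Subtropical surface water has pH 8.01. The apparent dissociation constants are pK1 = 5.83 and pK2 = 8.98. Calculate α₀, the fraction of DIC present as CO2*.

α₀ = 1 / (1 + K1/[H⁺] + K1K2/[H⁺]²) = 1 / (1 + 10^+2.18 + 10^+1.21)
   = 1 / (1 + 151.36 + 16.218) = 1/168.57 = 0.005932

α₀ = 0.00593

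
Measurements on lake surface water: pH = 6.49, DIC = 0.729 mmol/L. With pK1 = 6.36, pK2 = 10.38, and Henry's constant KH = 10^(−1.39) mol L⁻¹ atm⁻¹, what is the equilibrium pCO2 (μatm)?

pCO2 = 7620 μatm

α₀ = 1 / (1 + K1/[H⁺] + K1K2/[H⁺]²) = 1 / (1 + 10^+0.13 + 10^-3.76)
   = 1 / (1 + 1.3490 + 0.00017378) = 1/2.3491 = 0.4257
[CO2*] = α₀ × DIC = 0.4257 × 0.729 = 0.3103 mmol/L
pCO2 = [CO2*]/KH = 3.103×10^-4 / 4.074×10^-2 = 7620 μatm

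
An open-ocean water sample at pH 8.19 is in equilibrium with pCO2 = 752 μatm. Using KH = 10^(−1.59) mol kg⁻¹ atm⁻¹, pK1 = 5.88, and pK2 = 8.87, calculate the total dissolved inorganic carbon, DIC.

[CO2*] = KH · pCO2 = 10^(−1.59) × 752×10^-6 = 1.933×10^-5 mol/kg
α₀ = 1/(1 + K1/[H⁺] + K1K2/[H⁺]²) = 1/(1 + 10^+2.31 + 10^+1.63) = 0.004035
DIC = [CO2*]/α₀ = 1.933×10^-5 / 0.004035 = 4.79 mmol/kg

DIC = 4.79 mmol/kg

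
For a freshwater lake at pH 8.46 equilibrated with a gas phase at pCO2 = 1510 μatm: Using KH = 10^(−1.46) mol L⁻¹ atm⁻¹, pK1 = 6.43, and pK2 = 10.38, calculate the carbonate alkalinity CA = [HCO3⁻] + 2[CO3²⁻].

CA = 5.75 mmol/L

[CO2*] = KH · pCO2 = 10^(−1.46) × 1510×10^-6 = 5.236×10^-5 mol/L
α₀ = 1/(1 + K1/[H⁺] + K1K2/[H⁺]²) = 1/(1 + 10^+2.03 + 10^+0.11) = 0.009137
DIC = [CO2*]/α₀ = 5.236×10^-5 / 0.009137 = 5.730 mmol/L
CA = (α₁ + 2α₂)·DIC = (0.9791 + 2×0.01177) × 5.730 = 5.75 mmol/L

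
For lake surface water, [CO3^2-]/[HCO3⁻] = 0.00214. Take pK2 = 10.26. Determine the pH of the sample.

From K2 = [H⁺][CO3^2-]/[HCO3⁻]:  pH = pK2 + log₁₀([CO3^2-]/[HCO3⁻])
log₁₀(0.00214) = -2.670
pH = 10.26 + (-2.670) = 7.59

pH = 7.59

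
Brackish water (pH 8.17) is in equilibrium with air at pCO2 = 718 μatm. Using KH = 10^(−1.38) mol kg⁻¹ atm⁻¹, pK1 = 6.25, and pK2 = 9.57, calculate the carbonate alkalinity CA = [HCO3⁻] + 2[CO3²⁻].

[CO2*] = KH · pCO2 = 10^(−1.38) × 718×10^-6 = 2.993×10^-5 mol/kg
α₀ = 1/(1 + K1/[H⁺] + K1K2/[H⁺]²) = 1/(1 + 10^+1.92 + 10^+0.52) = 0.01143
DIC = [CO2*]/α₀ = 2.993×10^-5 / 0.01143 = 2.619 mmol/kg
CA = (α₁ + 2α₂)·DIC = (0.9507 + 2×0.03785) × 2.619 = 2.69 mmol/kg

CA = 2.69 mmol/kg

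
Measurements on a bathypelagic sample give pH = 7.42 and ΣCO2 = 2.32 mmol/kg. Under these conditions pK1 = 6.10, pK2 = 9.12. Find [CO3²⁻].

[CO3²⁻] = 0.0434 mmol/kg

α₂ = 1 / (1 + [H⁺]/K2 + [H⁺]²/(K1K2)) = 1 / (1 + 10^+1.70 + 10^+0.38)
   = 1 / (1 + 50.119 + 2.3988) = 1/53.518 = 0.01869
[CO3²⁻] = α₂ × DIC = 0.01869 × 2.32 = 0.0434 mmol/kg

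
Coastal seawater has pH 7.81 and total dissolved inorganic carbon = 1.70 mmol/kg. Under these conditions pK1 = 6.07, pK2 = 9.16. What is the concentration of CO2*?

α₀ = 1 / (1 + K1/[H⁺] + K1K2/[H⁺]²) = 1 / (1 + 10^+1.74 + 10^+0.39)
   = 1 / (1 + 54.954 + 2.4547) = 1/58.409 = 0.01712
[CO2*] = α₀ × DIC = 0.01712 × 1.70 = 0.0291 mmol/kg

[CO2*] = 0.0291 mmol/kg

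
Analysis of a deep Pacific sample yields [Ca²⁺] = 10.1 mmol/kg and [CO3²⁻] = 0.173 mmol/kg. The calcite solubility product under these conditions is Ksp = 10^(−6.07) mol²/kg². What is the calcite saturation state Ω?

Ω = 2.05

Ksp = 10^(−6.07) = 8.511×10^-7
Ω = [Ca²⁺][CO3²⁻]/Ksp = (10.1×10^-3)(0.173×10^-3) / 8.511×10^-7 = 2.05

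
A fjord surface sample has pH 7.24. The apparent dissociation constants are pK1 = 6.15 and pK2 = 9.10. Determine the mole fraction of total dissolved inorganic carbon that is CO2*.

α₀ = 1 / (1 + K1/[H⁺] + K1K2/[H⁺]²) = 1 / (1 + 10^+1.09 + 10^-0.77)
   = 1 / (1 + 12.303 + 0.16982) = 1/13.473 = 0.07423

α₀ = 0.0742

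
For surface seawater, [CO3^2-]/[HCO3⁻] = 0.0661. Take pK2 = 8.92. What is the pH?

From K2 = [H⁺][CO3^2-]/[HCO3⁻]:  pH = pK2 + log₁₀([CO3^2-]/[HCO3⁻])
log₁₀(0.0661) = -1.180
pH = 8.92 + (-1.180) = 7.74

pH = 7.74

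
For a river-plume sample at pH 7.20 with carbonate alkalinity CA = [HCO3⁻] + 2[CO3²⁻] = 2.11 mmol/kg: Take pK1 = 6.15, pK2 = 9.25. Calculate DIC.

DIC = 2.28 mmol/kg

CA = [HCO3⁻] + 2[CO3²⁻] = (α₁ + 2α₂)·DIC
At pH 7.20: [H⁺]/K1 = 10^-1.05 = 0.089125, K2/[H⁺] = 10^-2.05 = 0.0089125
α₁ = 1/(1 + 0.089125 + 0.0089125) = 1/1.0980 = 0.9107; α₂ = α₁·K2/[H⁺] = 0.008117
α₁ + 2α₂ = 0.9269
DIC = CA / (α₁ + 2α₂) = 2.11 / 0.9269 = 2.28 mmol/kg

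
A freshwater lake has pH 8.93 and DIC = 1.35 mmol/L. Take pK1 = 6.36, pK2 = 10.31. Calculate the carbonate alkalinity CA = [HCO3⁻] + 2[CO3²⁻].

CA = [HCO3⁻] + 2[CO3²⁻] = (α₁ + 2α₂)·DIC
At pH 8.93: [H⁺]/K1 = 10^-2.57 = 0.0026915, K2/[H⁺] = 10^-1.38 = 0.041687
α₁ = 1/(1 + 0.0026915 + 0.041687) = 1/1.0444 = 0.9575; α₂ = α₁·K2/[H⁺] = 0.03992
α₁ + 2α₂ = 1.0373
CA = 1.0373 × 1.35 = 1.40 mmol/L

CA = 1.40 mmol/L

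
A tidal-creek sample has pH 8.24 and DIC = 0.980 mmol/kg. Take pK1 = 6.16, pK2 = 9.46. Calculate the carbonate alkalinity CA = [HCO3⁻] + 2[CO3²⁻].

CA = 1.03 mmol/kg

CA = [HCO3⁻] + 2[CO3²⁻] = (α₁ + 2α₂)·DIC
At pH 8.24: [H⁺]/K1 = 10^-2.08 = 0.0083176, K2/[H⁺] = 10^-1.22 = 0.060256
α₁ = 1/(1 + 0.0083176 + 0.060256) = 1/1.0686 = 0.9358; α₂ = α₁·K2/[H⁺] = 0.05639
α₁ + 2α₂ = 1.0486
CA = 1.0486 × 0.980 = 1.03 mmol/kg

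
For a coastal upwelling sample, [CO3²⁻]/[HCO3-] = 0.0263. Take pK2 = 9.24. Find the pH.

From K2 = [H⁺][CO3²⁻]/[HCO3-]:  pH = pK2 + log₁₀([CO3²⁻]/[HCO3-])
log₁₀(0.0263) = -1.580
pH = 9.24 + (-1.580) = 7.66

pH = 7.66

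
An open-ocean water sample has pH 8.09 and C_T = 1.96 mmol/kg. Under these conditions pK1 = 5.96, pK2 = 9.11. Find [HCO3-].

α₁ = 1 / (1 + [H⁺]/K1 + K2/[H⁺]) = 1 / (1 + 10^-2.13 + 10^-1.02)
   = 1 / (1 + 0.0074131 + 0.095499) = 1/1.1029 = 0.9067
[HCO3⁻] = α₁ × DIC = 0.9067 × 1.96 = 1.78 mmol/kg

[HCO3⁻] = 1.78 mmol/kg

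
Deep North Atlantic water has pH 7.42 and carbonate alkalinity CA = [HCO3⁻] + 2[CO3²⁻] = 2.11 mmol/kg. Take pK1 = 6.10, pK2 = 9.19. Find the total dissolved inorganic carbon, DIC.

DIC = 2.17 mmol/kg

CA = [HCO3⁻] + 2[CO3²⁻] = (α₁ + 2α₂)·DIC
At pH 7.42: [H⁺]/K1 = 10^-1.32 = 0.047863, K2/[H⁺] = 10^-1.77 = 0.016982
α₁ = 1/(1 + 0.047863 + 0.016982) = 1/1.0648 = 0.9391; α₂ = α₁·K2/[H⁺] = 0.01595
α₁ + 2α₂ = 0.9710
DIC = CA / (α₁ + 2α₂) = 2.11 / 0.9710 = 2.17 mmol/kg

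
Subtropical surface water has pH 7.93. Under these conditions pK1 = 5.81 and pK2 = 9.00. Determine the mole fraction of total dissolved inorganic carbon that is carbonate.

α₂ = 1 / (1 + [H⁺]/K2 + [H⁺]²/(K1K2)) = 1 / (1 + 10^+1.07 + 10^-1.05)
   = 1 / (1 + 11.749 + 0.089125) = 1/12.838 = 0.07789

α₂ = 0.0779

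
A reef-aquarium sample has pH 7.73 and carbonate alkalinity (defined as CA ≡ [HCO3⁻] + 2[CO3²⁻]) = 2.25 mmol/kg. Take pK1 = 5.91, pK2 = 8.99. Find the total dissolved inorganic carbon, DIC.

CA = [HCO3⁻] + 2[CO3²⁻] = (α₁ + 2α₂)·DIC
At pH 7.73: [H⁺]/K1 = 10^-1.82 = 0.015136, K2/[H⁺] = 10^-1.26 = 0.054954
α₁ = 1/(1 + 0.015136 + 0.054954) = 1/1.0701 = 0.9345; α₂ = α₁·K2/[H⁺] = 0.05135
α₁ + 2α₂ = 1.0372
DIC = CA / (α₁ + 2α₂) = 2.25 / 1.0372 = 2.17 mmol/kg

DIC = 2.17 mmol/kg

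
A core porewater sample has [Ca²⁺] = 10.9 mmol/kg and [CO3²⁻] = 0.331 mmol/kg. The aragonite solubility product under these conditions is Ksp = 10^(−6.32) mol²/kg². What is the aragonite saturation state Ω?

Ω = 7.54

Ksp = 10^(−6.32) = 4.786×10^-7
Ω = [Ca²⁺][CO3²⁻]/Ksp = (10.9×10^-3)(0.331×10^-3) / 4.786×10^-7 = 7.54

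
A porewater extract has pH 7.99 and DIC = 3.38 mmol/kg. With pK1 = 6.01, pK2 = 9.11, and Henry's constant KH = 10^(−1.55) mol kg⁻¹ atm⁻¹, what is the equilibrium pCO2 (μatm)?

pCO2 = 1160 μatm

α₀ = 1 / (1 + K1/[H⁺] + K1K2/[H⁺]²) = 1 / (1 + 10^+1.98 + 10^+0.86)
   = 1 / (1 + 95.499 + 7.2444) = 1/103.74 = 0.009639
[CO2*] = α₀ × DIC = 0.009639 × 3.38 = 0.03258 mmol/kg
pCO2 = [CO2*]/KH = 3.258×10^-5 / 2.818×10^-2 = 1160 μatm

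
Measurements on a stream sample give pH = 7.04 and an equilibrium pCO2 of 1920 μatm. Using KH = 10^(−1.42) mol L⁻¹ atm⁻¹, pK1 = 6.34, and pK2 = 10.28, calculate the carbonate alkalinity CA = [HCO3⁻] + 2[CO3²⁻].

CA = 0.366 mmol/L

[CO2*] = KH · pCO2 = 10^(−1.42) × 1920×10^-6 = 7.300×10^-5 mol/L
α₀ = 1/(1 + K1/[H⁺] + K1K2/[H⁺]²) = 1/(1 + 10^+0.70 + 10^-2.54) = 0.1663
DIC = [CO2*]/α₀ = 7.300×10^-5 / 0.1663 = 0.4391 mmol/L
CA = (α₁ + 2α₂)·DIC = (0.8333 + 2×0.0004795) × 0.4391 = 0.366 mmol/L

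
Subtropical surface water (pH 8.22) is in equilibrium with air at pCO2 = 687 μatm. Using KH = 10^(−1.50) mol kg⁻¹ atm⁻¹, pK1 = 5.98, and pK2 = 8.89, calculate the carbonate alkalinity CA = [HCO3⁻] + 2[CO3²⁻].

CA = 5.39 mmol/kg

[CO2*] = KH · pCO2 = 10^(−1.50) × 687×10^-6 = 2.172×10^-5 mol/kg
α₀ = 1/(1 + K1/[H⁺] + K1K2/[H⁺]²) = 1/(1 + 10^+2.24 + 10^+1.57) = 0.004718
DIC = [CO2*]/α₀ = 2.172×10^-5 / 0.004718 = 4.604 mmol/kg
CA = (α₁ + 2α₂)·DIC = (0.8200 + 2×0.1753) × 4.604 = 5.39 mmol/kg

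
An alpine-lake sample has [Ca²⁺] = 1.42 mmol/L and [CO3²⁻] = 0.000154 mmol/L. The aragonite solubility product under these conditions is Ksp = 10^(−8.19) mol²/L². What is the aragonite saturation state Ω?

Ksp = 10^(−8.19) = 6.457×10^-9
Ω = [Ca²⁺][CO3²⁻]/Ksp = (1.42×10^-3)(0.000154×10^-3) / 6.457×10^-9 = 0.0339

Ω = 0.0339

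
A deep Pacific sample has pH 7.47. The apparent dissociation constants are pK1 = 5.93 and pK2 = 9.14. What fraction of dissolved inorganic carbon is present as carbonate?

α₂ = 1 / (1 + [H⁺]/K2 + [H⁺]²/(K1K2)) = 1 / (1 + 10^+1.67 + 10^+0.13)
   = 1 / (1 + 46.774 + 1.3490) = 1/49.122 = 0.02036

α₂ = 0.0204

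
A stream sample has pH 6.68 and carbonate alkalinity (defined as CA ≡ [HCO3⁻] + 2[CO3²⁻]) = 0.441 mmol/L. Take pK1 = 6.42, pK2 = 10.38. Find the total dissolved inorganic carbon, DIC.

CA = [HCO3⁻] + 2[CO3²⁻] = (α₁ + 2α₂)·DIC
At pH 6.68: [H⁺]/K1 = 10^-0.26 = 0.54954, K2/[H⁺] = 10^-3.70 = 0.00019953
α₁ = 1/(1 + 0.54954 + 0.00019953) = 1/1.5497 = 0.6453; α₂ = α₁·K2/[H⁺] = 0.0001287
α₁ + 2α₂ = 0.6455
DIC = CA / (α₁ + 2α₂) = 0.441 / 0.6455 = 0.683 mmol/L

DIC = 0.683 mmol/L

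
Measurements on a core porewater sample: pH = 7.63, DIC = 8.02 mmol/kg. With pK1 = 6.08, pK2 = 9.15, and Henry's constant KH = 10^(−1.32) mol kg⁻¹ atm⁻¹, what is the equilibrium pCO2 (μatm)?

α₀ = 1 / (1 + K1/[H⁺] + K1K2/[H⁺]²) = 1 / (1 + 10^+1.55 + 10^+0.03)
   = 1 / (1 + 35.481 + 1.0715) = 1/37.553 = 0.02663
[CO2*] = α₀ × DIC = 0.02663 × 8.02 = 0.2136 mmol/kg
pCO2 = [CO2*]/KH = 2.136×10^-4 / 4.786×10^-2 = 4460 μatm

pCO2 = 4460 μatm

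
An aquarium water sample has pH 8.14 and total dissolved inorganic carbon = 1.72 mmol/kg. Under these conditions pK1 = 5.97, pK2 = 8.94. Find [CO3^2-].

α₂ = 1 / (1 + [H⁺]/K2 + [H⁺]²/(K1K2)) = 1 / (1 + 10^+0.80 + 10^-1.37)
   = 1 / (1 + 6.3096 + 0.042658) = 1/7.3522 = 0.1360
[CO3²⁻] = α₂ × DIC = 0.1360 × 1.72 = 0.234 mmol/kg

[CO3²⁻] = 0.234 mmol/kg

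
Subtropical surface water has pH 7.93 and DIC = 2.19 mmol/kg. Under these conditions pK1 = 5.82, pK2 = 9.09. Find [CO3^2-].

α₂ = 1 / (1 + [H⁺]/K2 + [H⁺]²/(K1K2)) = 1 / (1 + 10^+1.16 + 10^-0.95)
   = 1 / (1 + 14.454 + 0.11220) = 1/15.567 = 0.06424
[CO3²⁻] = α₂ × DIC = 0.06424 × 2.19 = 0.141 mmol/kg

[CO3²⁻] = 0.141 mmol/kg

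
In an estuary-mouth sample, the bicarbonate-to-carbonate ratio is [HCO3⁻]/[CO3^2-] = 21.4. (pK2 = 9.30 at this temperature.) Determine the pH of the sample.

pH = 7.97

From K2 = [H⁺][CO3^2-]/[HCO3⁻]:  pH = pK2 − log₁₀([HCO3⁻]/[CO3^2-])
log₁₀(21.4) = +1.330
pH = 9.30 − (+1.330) = 7.97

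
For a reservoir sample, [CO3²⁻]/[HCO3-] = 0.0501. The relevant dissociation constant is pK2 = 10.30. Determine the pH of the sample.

From K2 = [H⁺][CO3²⁻]/[HCO3-]:  pH = pK2 + log₁₀([CO3²⁻]/[HCO3-])
log₁₀(0.0501) = -1.300
pH = 10.30 + (-1.300) = 9.00

pH = 9.00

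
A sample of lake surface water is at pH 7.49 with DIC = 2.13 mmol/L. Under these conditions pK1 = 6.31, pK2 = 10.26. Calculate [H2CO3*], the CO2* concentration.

α₀ = 1 / (1 + K1/[H⁺] + K1K2/[H⁺]²) = 1 / (1 + 10^+1.18 + 10^-1.59)
   = 1 / (1 + 15.136 + 0.025704) = 1/16.161 = 0.06188
[CO2*] = α₀ × DIC = 0.06188 × 2.13 = 0.132 mmol/L

[CO2*] = 0.132 mmol/L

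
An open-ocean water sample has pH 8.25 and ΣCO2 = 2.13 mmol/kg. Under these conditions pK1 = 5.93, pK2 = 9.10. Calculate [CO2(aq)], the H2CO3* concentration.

α₀ = 1 / (1 + K1/[H⁺] + K1K2/[H⁺]²) = 1 / (1 + 10^+2.32 + 10^+1.47)
   = 1 / (1 + 208.93 + 29.512) = 1/239.44 = 0.004176
[CO2*] = α₀ × DIC = 0.004176 × 2.13 = 0.00890 mmol/kg = 8.90 μmol/kg

[CO2*] = 8.90 μmol/kg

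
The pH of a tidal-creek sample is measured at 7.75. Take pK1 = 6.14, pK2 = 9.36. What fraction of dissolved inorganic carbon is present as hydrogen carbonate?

α₁ = 0.953

α₁ = 1 / (1 + [H⁺]/K1 + K2/[H⁺]) = 1 / (1 + 10^-1.61 + 10^-1.61)
   = 1 / (1 + 0.024547 + 0.024547) = 1/1.0491 = 0.9532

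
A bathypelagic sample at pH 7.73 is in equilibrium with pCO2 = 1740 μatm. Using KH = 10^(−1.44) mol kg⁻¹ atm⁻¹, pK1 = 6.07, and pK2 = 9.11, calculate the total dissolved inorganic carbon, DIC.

DIC = 3.07 mmol/kg

[CO2*] = KH · pCO2 = 10^(−1.44) × 1740×10^-6 = 6.318×10^-5 mol/kg
α₀ = 1/(1 + K1/[H⁺] + K1K2/[H⁺]²) = 1/(1 + 10^+1.66 + 10^+0.28) = 0.02057
DIC = [CO2*]/α₀ = 6.318×10^-5 / 0.02057 = 3.07 mmol/kg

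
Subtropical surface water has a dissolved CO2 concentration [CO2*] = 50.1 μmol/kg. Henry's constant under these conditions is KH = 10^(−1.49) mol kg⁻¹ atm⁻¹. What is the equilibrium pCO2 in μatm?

KH = 10^(−1.49) = 3.236×10^-2 mol kg⁻¹ atm⁻¹
pCO2 = [CO2*]/KH = 50.1×10^-6 / 3.236×10^-2 = 1.55×10^-3 atm = 1550 μatm

pCO2 = 1550 μatm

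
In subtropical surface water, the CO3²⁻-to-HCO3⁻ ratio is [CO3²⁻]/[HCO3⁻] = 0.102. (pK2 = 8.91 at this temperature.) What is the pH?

From K2 = [H⁺][CO3²⁻]/[HCO3⁻]:  pH = pK2 + log₁₀([CO3²⁻]/[HCO3⁻])
log₁₀(0.102) = -0.991
pH = 8.91 + (-0.991) = 7.92

pH = 7.92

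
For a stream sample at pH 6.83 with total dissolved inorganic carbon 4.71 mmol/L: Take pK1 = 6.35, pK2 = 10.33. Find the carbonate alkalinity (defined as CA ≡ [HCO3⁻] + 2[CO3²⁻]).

CA = [HCO3⁻] + 2[CO3²⁻] = (α₁ + 2α₂)·DIC
At pH 6.83: [H⁺]/K1 = 10^-0.48 = 0.33113, K2/[H⁺] = 10^-3.50 = 0.00031623
α₁ = 1/(1 + 0.33113 + 0.00031623) = 1/1.3314 = 0.7511; α₂ = α₁·K2/[H⁺] = 0.0002375
α₁ + 2α₂ = 0.7515
CA = 0.7515 × 4.71 = 3.54 mmol/L

CA = 3.54 mmol/L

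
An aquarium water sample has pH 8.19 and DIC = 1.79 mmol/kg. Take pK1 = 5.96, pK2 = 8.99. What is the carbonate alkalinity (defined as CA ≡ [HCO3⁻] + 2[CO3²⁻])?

CA = 2.02 mmol/kg

CA = [HCO3⁻] + 2[CO3²⁻] = (α₁ + 2α₂)·DIC
At pH 8.19: [H⁺]/K1 = 10^-2.23 = 0.0058884, K2/[H⁺] = 10^-0.80 = 0.15849
α₁ = 1/(1 + 0.0058884 + 0.15849) = 1/1.1644 = 0.8588; α₂ = α₁·K2/[H⁺] = 0.1361
α₁ + 2α₂ = 1.1311
CA = 1.1311 × 1.79 = 2.02 mmol/kg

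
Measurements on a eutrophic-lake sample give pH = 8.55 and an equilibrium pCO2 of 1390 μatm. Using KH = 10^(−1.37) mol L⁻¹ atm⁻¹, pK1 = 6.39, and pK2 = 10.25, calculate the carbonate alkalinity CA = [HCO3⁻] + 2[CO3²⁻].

[CO2*] = KH · pCO2 = 10^(−1.37) × 1390×10^-6 = 5.929×10^-5 mol/L
α₀ = 1/(1 + K1/[H⁺] + K1K2/[H⁺]²) = 1/(1 + 10^+2.16 + 10^+0.46) = 0.006737
DIC = [CO2*]/α₀ = 5.929×10^-5 / 0.006737 = 8.801 mmol/L
CA = (α₁ + 2α₂)·DIC = (0.9738 + 2×0.01943) × 8.801 = 8.91 mmol/L

CA = 8.91 mmol/L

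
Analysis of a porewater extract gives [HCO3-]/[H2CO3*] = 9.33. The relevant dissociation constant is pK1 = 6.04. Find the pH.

pH = 7.01

From K1 = [H⁺][HCO3-]/[H2CO3*]:  pH = pK1 + log₁₀([HCO3-]/[H2CO3*])
log₁₀(9.33) = +0.970
pH = 6.04 + (+0.970) = 7.01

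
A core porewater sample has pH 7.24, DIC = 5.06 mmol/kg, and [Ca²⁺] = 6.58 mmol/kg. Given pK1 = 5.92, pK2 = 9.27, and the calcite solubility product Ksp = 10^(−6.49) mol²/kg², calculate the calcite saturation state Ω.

Ω = 0.908

α₂ = 1 / (1 + [H⁺]/K2 + [H⁺]²/(K1K2)) = 1 / (1 + 10^+2.03 + 10^+0.71)
   = 1 / (1 + 107.15 + 5.1286) = 1/113.28 = 0.008828
[CO3²⁻] = α₂ × DIC = 0.008828 × 5.06 = 0.04467 mmol/kg
Ksp = 10^(−6.49) = 3.236×10^-7
Ω = [Ca²⁺][CO3²⁻]/Ksp = (6.58×10^-3)(4.467×10^-5) / 3.236×10^-7 = 0.908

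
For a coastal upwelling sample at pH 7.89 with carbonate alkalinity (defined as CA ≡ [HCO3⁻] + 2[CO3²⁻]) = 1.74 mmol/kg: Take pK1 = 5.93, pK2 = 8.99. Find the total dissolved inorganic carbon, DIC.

DIC = 1.64 mmol/kg

CA = [HCO3⁻] + 2[CO3²⁻] = (α₁ + 2α₂)·DIC
At pH 7.89: [H⁺]/K1 = 10^-1.96 = 0.010965, K2/[H⁺] = 10^-1.10 = 0.079433
α₁ = 1/(1 + 0.010965 + 0.079433) = 1/1.0904 = 0.9171; α₂ = α₁·K2/[H⁺] = 0.07285
α₁ + 2α₂ = 1.0628
DIC = CA / (α₁ + 2α₂) = 1.74 / 1.0628 = 1.64 mmol/kg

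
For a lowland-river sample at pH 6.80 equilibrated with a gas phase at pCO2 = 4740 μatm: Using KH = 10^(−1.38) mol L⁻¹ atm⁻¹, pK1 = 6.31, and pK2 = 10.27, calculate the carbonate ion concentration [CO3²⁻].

[CO3²⁻] = 0.207 μmol/L

[CO2*] = KH · pCO2 = 10^(−1.38) × 4740×10^-6 = 1.976×10^-4 mol/L
α₀ = 1/(1 + K1/[H⁺] + K1K2/[H⁺]²) = 1/(1 + 10^+0.49 + 10^-2.98) = 0.2444
DIC = [CO2*]/α₀ = 1.976×10^-4 / 0.2444 = 0.8084 mmol/L
[CO3²⁻] = α₂·DIC; α₂ = 0.0002559, so [CO3²⁻] = 0.0002559 × 0.8084 = 0.000207 mmol/L = 0.207 μmol/L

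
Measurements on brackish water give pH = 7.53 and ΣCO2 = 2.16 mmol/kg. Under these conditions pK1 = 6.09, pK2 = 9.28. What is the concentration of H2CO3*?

α₀ = 1 / (1 + K1/[H⁺] + K1K2/[H⁺]²) = 1 / (1 + 10^+1.44 + 10^-0.31)
   = 1 / (1 + 27.542 + 0.48978) = 1/29.032 = 0.03444
[CO2*] = α₀ × DIC = 0.03444 × 2.16 = 0.0744 mmol/kg

[CO2*] = 0.0744 mmol/kg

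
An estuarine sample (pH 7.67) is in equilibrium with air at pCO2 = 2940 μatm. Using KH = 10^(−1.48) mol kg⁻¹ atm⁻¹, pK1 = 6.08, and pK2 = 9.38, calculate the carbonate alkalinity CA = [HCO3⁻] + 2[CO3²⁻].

[CO2*] = KH · pCO2 = 10^(−1.48) × 2940×10^-6 = 9.735×10^-5 mol/kg
α₀ = 1/(1 + K1/[H⁺] + K1K2/[H⁺]²) = 1/(1 + 10^+1.59 + 10^-0.12) = 0.02459
DIC = [CO2*]/α₀ = 9.735×10^-5 / 0.02459 = 3.959 mmol/kg
CA = (α₁ + 2α₂)·DIC = (0.9568 + 2×0.01866) × 3.959 = 3.94 mmol/kg

CA = 3.94 mmol/kg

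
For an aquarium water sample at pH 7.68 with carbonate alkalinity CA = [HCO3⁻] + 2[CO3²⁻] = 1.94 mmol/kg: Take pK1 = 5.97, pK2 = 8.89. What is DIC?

DIC = 1.87 mmol/kg

CA = [HCO3⁻] + 2[CO3²⁻] = (α₁ + 2α₂)·DIC
At pH 7.68: [H⁺]/K1 = 10^-1.71 = 0.019498, K2/[H⁺] = 10^-1.21 = 0.061660
α₁ = 1/(1 + 0.019498 + 0.061660) = 1/1.0812 = 0.9249; α₂ = α₁·K2/[H⁺] = 0.05703
α₁ + 2α₂ = 1.0390
DIC = CA / (α₁ + 2α₂) = 1.94 / 1.0390 = 1.87 mmol/kg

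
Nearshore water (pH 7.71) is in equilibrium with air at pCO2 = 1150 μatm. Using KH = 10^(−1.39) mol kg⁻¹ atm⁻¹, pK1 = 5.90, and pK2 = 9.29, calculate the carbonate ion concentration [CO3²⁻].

[CO3²⁻] = 0.0796 mmol/kg

[CO2*] = KH · pCO2 = 10^(−1.39) × 1150×10^-6 = 4.685×10^-5 mol/kg
α₀ = 1/(1 + K1/[H⁺] + K1K2/[H⁺]²) = 1/(1 + 10^+1.81 + 10^+0.23) = 0.01487
DIC = [CO2*]/α₀ = 4.685×10^-5 / 0.01487 = 3.151 mmol/kg
[CO3²⁻] = α₂·DIC; α₂ = 0.02525, so [CO3²⁻] = 0.02525 × 3.151 = 0.0796 mmol/kg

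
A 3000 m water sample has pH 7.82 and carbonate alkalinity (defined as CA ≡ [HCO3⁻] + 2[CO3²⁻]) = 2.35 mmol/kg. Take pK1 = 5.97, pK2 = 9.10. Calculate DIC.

CA = [HCO3⁻] + 2[CO3²⁻] = (α₁ + 2α₂)·DIC
At pH 7.82: [H⁺]/K1 = 10^-1.85 = 0.014125, K2/[H⁺] = 10^-1.28 = 0.052481
α₁ = 1/(1 + 0.014125 + 0.052481) = 1/1.0666 = 0.9376; α₂ = α₁·K2/[H⁺] = 0.04920
α₁ + 2α₂ = 1.0360
DIC = CA / (α₁ + 2α₂) = 2.35 / 1.0360 = 2.27 mmol/kg

DIC = 2.27 mmol/kg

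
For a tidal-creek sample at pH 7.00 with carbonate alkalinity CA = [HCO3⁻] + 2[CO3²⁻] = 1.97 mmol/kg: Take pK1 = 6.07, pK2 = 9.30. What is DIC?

DIC = 2.19 mmol/kg

CA = [HCO3⁻] + 2[CO3²⁻] = (α₁ + 2α₂)·DIC
At pH 7.00: [H⁺]/K1 = 10^-0.93 = 0.11749, K2/[H⁺] = 10^-2.30 = 0.0050119
α₁ = 1/(1 + 0.11749 + 0.0050119) = 1/1.1225 = 0.8909; α₂ = α₁·K2/[H⁺] = 0.004465
α₁ + 2α₂ = 0.8998
DIC = CA / (α₁ + 2α₂) = 1.97 / 0.8998 = 2.19 mmol/kg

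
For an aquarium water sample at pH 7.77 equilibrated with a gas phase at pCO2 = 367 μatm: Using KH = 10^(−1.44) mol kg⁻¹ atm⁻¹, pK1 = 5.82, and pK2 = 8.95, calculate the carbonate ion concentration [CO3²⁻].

[CO3²⁻] = 0.0785 mmol/kg

[CO2*] = KH · pCO2 = 10^(−1.44) × 367×10^-6 = 1.332×10^-5 mol/kg
α₀ = 1/(1 + K1/[H⁺] + K1K2/[H⁺]²) = 1/(1 + 10^+1.95 + 10^+0.77) = 0.01042
DIC = [CO2*]/α₀ = 1.332×10^-5 / 0.01042 = 1.279 mmol/kg
[CO3²⁻] = α₂·DIC; α₂ = 0.06133, so [CO3²⁻] = 0.06133 × 1.279 = 0.0785 mmol/kg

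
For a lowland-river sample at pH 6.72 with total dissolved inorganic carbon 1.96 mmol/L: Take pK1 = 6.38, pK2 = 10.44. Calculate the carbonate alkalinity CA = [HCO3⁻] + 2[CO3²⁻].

CA = 1.35 mmol/L

CA = [HCO3⁻] + 2[CO3²⁻] = (α₁ + 2α₂)·DIC
At pH 6.72: [H⁺]/K1 = 10^-0.34 = 0.45709, K2/[H⁺] = 10^-3.72 = 0.00019055
α₁ = 1/(1 + 0.45709 + 0.00019055) = 1/1.4573 = 0.6862; α₂ = α₁·K2/[H⁺] = 0.0001308
α₁ + 2α₂ = 0.6865
CA = 0.6865 × 1.96 = 1.35 mmol/L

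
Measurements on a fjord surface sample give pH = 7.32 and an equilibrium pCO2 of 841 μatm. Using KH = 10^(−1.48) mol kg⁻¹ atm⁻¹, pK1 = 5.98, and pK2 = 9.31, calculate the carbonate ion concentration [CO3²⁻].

[CO3²⁻] = 6.23 μmol/kg

[CO2*] = KH · pCO2 = 10^(−1.48) × 841×10^-6 = 2.785×10^-5 mol/kg
α₀ = 1/(1 + K1/[H⁺] + K1K2/[H⁺]²) = 1/(1 + 10^+1.34 + 10^-0.65) = 0.04329
DIC = [CO2*]/α₀ = 2.785×10^-5 / 0.04329 = 0.6433 mmol/kg
[CO3²⁻] = α₂·DIC; α₂ = 0.009691, so [CO3²⁻] = 0.009691 × 0.6433 = 0.00623 mmol/kg = 6.23 μmol/kg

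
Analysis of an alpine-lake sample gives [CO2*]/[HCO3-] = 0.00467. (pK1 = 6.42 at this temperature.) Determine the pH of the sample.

pH = 8.75

From K1 = [H⁺][HCO3-]/[CO2*]:  pH = pK1 − log₁₀([CO2*]/[HCO3-])
log₁₀(0.00467) = -2.331
pH = 6.42 − (-2.331) = 8.75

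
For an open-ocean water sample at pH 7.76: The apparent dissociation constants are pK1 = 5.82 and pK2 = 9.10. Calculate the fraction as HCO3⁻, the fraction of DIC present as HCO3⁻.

α₁ = 0.946

α₁ = 1 / (1 + [H⁺]/K1 + K2/[H⁺]) = 1 / (1 + 10^-1.94 + 10^-1.34)
   = 1 / (1 + 0.011482 + 0.045709) = 1/1.0572 = 0.9459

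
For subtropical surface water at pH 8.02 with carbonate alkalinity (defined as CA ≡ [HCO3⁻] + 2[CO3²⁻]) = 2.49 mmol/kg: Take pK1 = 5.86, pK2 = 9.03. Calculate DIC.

CA = [HCO3⁻] + 2[CO3²⁻] = (α₁ + 2α₂)·DIC
At pH 8.02: [H⁺]/K1 = 10^-2.16 = 0.0069183, K2/[H⁺] = 10^-1.01 = 0.097724
α₁ = 1/(1 + 0.0069183 + 0.097724) = 1/1.1046 = 0.9053; α₂ = α₁·K2/[H⁺] = 0.08847
α₁ + 2α₂ = 1.0822
DIC = CA / (α₁ + 2α₂) = 2.49 / 1.0822 = 2.30 mmol/kg

DIC = 2.30 mmol/kg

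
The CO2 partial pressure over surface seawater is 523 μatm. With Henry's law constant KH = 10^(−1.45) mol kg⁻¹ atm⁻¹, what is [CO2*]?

[CO2*] = 18.6 μmol/kg

KH = 10^(−1.45) = 3.548×10^-2 mol kg⁻¹ atm⁻¹
[CO2*] = KH · pCO2 = 3.548×10^-2 × 523×10^-6 atm = 1.86×10^-5 mol/kg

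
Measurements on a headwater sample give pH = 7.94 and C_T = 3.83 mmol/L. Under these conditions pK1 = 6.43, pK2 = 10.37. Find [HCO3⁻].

α₁ = 1 / (1 + [H⁺]/K1 + K2/[H⁺]) = 1 / (1 + 10^-1.51 + 10^-2.43)
   = 1 / (1 + 0.030903 + 0.0037154) = 1/1.0346 = 0.9665
[HCO3⁻] = α₁ × DIC = 0.9665 × 3.83 = 3.70 mmol/L

[HCO3⁻] = 3.70 mmol/L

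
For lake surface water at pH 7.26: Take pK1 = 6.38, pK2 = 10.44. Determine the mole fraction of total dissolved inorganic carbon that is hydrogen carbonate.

α₁ = 0.883

α₁ = 1 / (1 + [H⁺]/K1 + K2/[H⁺]) = 1 / (1 + 10^-0.88 + 10^-3.18)
   = 1 / (1 + 0.13183 + 0.00066069) = 1/1.1325 = 0.8830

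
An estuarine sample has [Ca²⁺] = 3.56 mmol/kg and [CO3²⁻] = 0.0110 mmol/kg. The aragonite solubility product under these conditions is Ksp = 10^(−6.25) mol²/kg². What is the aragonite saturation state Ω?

Ksp = 10^(−6.25) = 5.623×10^-7
Ω = [Ca²⁺][CO3²⁻]/Ksp = (3.56×10^-3)(0.0110×10^-3) / 5.623×10^-7 = 0.0696

Ω = 0.0696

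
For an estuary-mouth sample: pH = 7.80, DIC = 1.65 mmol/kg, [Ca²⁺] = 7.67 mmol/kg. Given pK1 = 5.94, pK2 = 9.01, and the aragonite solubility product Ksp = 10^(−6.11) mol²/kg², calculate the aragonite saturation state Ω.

α₂ = 1 / (1 + [H⁺]/K2 + [H⁺]²/(K1K2)) = 1 / (1 + 10^+1.21 + 10^-0.65)
   = 1 / (1 + 16.218 + 0.22387) = 1/17.442 = 0.05733
[CO3²⁻] = α₂ × DIC = 0.05733 × 1.65 = 0.09460 mmol/kg
Ksp = 10^(−6.11) = 7.762×10^-7
Ω = [Ca²⁺][CO3²⁻]/Ksp = (7.67×10^-3)(9.460×10^-5) / 7.762×10^-7 = 0.935

Ω = 0.935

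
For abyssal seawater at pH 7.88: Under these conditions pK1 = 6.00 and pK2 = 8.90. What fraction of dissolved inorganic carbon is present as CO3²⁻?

α₂ = 0.0861

α₂ = 1 / (1 + [H⁺]/K2 + [H⁺]²/(K1K2)) = 1 / (1 + 10^+1.02 + 10^-0.86)
   = 1 / (1 + 10.471 + 0.13804) = 1/11.609 = 0.08614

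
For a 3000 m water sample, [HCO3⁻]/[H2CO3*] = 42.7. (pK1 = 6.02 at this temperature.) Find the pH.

From K1 = [H⁺][HCO3⁻]/[H2CO3*]:  pH = pK1 + log₁₀([HCO3⁻]/[H2CO3*])
log₁₀(42.7) = +1.630
pH = 6.02 + (+1.630) = 7.65

pH = 7.65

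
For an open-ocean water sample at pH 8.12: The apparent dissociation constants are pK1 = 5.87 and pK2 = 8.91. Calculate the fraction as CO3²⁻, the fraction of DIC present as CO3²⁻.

α₂ = 1 / (1 + [H⁺]/K2 + [H⁺]²/(K1K2)) = 1 / (1 + 10^+0.79 + 10^-1.46)
   = 1 / (1 + 6.1660 + 0.034674) = 1/7.2006 = 0.1389

α₂ = 0.139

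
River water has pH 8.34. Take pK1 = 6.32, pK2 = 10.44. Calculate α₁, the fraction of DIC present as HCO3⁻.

α₁ = 1 / (1 + [H⁺]/K1 + K2/[H⁺]) = 1 / (1 + 10^-2.02 + 10^-2.10)
   = 1 / (1 + 0.0095499 + 0.0079433) = 1/1.0175 = 0.9828

α₁ = 0.983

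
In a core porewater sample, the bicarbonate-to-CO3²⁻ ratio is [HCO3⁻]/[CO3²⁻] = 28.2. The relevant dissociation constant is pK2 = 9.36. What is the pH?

From K2 = [H⁺][CO3²⁻]/[HCO3⁻]:  pH = pK2 − log₁₀([HCO3⁻]/[CO3²⁻])
log₁₀(28.2) = +1.450
pH = 9.36 − (+1.450) = 7.91

pH = 7.91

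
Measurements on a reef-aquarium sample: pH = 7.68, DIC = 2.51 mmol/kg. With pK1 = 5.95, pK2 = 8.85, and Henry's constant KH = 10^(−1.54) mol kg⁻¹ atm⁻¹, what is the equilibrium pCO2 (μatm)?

α₀ = 1 / (1 + K1/[H⁺] + K1K2/[H⁺]²) = 1 / (1 + 10^+1.73 + 10^+0.56)
   = 1 / (1 + 53.703 + 3.6308) = 1/58.334 = 0.01714
[CO2*] = α₀ × DIC = 0.01714 × 2.51 = 0.04303 mmol/kg
pCO2 = [CO2*]/KH = 4.303×10^-5 / 2.884×10^-2 = 1490 μatm

pCO2 = 1490 μatm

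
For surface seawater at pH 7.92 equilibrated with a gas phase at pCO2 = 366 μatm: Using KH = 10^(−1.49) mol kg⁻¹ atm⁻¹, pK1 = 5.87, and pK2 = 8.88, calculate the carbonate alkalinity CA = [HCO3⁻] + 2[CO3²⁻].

[CO2*] = KH · pCO2 = 10^(−1.49) × 366×10^-6 = 1.184×10^-5 mol/kg
α₀ = 1/(1 + K1/[H⁺] + K1K2/[H⁺]²) = 1/(1 + 10^+2.05 + 10^+1.09) = 0.007968
DIC = [CO2*]/α₀ = 1.184×10^-5 / 0.007968 = 1.486 mmol/kg
CA = (α₁ + 2α₂)·DIC = (0.8940 + 2×0.09803) × 1.486 = 1.62 mmol/kg

CA = 1.62 mmol/kg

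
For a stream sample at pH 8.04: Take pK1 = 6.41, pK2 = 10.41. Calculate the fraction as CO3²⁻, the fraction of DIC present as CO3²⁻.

α₂ = 0.00415

α₂ = 1 / (1 + [H⁺]/K2 + [H⁺]²/(K1K2)) = 1 / (1 + 10^+2.37 + 10^+0.74)
   = 1 / (1 + 234.42 + 5.4954) = 1/240.92 = 0.004151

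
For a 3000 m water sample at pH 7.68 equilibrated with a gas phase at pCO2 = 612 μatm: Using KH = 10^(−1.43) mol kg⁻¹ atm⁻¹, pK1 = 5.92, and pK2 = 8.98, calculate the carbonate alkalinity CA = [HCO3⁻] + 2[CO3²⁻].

[CO2*] = KH · pCO2 = 10^(−1.43) × 612×10^-6 = 2.274×10^-5 mol/kg
α₀ = 1/(1 + K1/[H⁺] + K1K2/[H⁺]²) = 1/(1 + 10^+1.76 + 10^+0.46) = 0.01628
DIC = [CO2*]/α₀ = 2.274×10^-5 / 0.01628 = 1.397 mmol/kg
CA = (α₁ + 2α₂)·DIC = (0.9368 + 2×0.04695) × 1.397 = 1.44 mmol/kg

CA = 1.44 mmol/kg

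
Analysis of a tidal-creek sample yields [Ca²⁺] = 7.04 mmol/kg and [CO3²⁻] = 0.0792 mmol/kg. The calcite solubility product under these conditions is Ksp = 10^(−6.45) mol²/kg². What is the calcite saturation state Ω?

Ksp = 10^(−6.45) = 3.548×10^-7
Ω = [Ca²⁺][CO3²⁻]/Ksp = (7.04×10^-3)(0.0792×10^-3) / 3.548×10^-7 = 1.57

Ω = 1.57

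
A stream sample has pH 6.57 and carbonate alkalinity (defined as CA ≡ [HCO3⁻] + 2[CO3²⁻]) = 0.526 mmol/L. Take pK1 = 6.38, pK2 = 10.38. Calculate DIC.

DIC = 0.865 mmol/L

CA = [HCO3⁻] + 2[CO3²⁻] = (α₁ + 2α₂)·DIC
At pH 6.57: [H⁺]/K1 = 10^-0.19 = 0.64565, K2/[H⁺] = 10^-3.81 = 0.00015488
α₁ = 1/(1 + 0.64565 + 0.00015488) = 1/1.6458 = 0.6076; α₂ = α₁·K2/[H⁺] = 9.411×10^-5
α₁ + 2α₂ = 0.6078
DIC = CA / (α₁ + 2α₂) = 0.526 / 0.6078 = 0.865 mmol/L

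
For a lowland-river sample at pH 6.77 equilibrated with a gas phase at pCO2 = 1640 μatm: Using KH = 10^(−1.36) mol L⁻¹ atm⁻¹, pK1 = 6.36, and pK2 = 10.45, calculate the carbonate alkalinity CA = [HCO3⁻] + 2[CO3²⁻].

[CO2*] = KH · pCO2 = 10^(−1.36) × 1640×10^-6 = 7.159×10^-5 mol/L
α₀ = 1/(1 + K1/[H⁺] + K1K2/[H⁺]²) = 1/(1 + 10^+0.41 + 10^-3.27) = 0.2800
DIC = [CO2*]/α₀ = 7.159×10^-5 / 0.2800 = 0.2556 mmol/L
CA = (α₁ + 2α₂)·DIC = (0.7198 + 2×0.0001504) × 0.2556 = 0.184 mmol/L

CA = 0.184 mmol/L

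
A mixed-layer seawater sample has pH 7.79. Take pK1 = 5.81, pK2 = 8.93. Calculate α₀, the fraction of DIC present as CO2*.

α₀ = 1 / (1 + K1/[H⁺] + K1K2/[H⁺]²) = 1 / (1 + 10^+1.98 + 10^+0.84)
   = 1 / (1 + 95.499 + 6.9183) = 1/103.42 = 0.009670

α₀ = 0.00967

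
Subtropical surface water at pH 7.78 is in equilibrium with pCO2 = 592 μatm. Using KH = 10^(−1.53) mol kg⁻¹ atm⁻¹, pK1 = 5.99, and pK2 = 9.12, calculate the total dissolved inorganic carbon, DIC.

DIC = 1.14 mmol/kg

[CO2*] = KH · pCO2 = 10^(−1.53) × 592×10^-6 = 1.747×10^-5 mol/kg
α₀ = 1/(1 + K1/[H⁺] + K1K2/[H⁺]²) = 1/(1 + 10^+1.79 + 10^+0.45) = 0.01527
DIC = [CO2*]/α₀ = 1.747×10^-5 / 0.01527 = 1.14 mmol/kg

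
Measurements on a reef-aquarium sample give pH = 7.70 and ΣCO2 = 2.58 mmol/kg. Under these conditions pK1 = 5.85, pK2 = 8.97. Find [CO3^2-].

[CO3²⁻] = 0.130 mmol/kg

α₂ = 1 / (1 + [H⁺]/K2 + [H⁺]²/(K1K2)) = 1 / (1 + 10^+1.27 + 10^-0.58)
   = 1 / (1 + 18.621 + 0.26303) = 1/19.884 = 0.05029
[CO3²⁻] = α₂ × DIC = 0.05029 × 2.58 = 0.130 mmol/kg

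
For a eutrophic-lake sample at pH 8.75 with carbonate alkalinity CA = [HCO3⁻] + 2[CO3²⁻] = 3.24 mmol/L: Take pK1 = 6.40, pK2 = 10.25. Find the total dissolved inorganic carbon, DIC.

CA = [HCO3⁻] + 2[CO3²⁻] = (α₁ + 2α₂)·DIC
At pH 8.75: [H⁺]/K1 = 10^-2.35 = 0.0044668, K2/[H⁺] = 10^-1.50 = 0.031623
α₁ = 1/(1 + 0.0044668 + 0.031623) = 1/1.0361 = 0.9652; α₂ = α₁·K2/[H⁺] = 0.03052
α₁ + 2α₂ = 1.0262
DIC = CA / (α₁ + 2α₂) = 3.24 / 1.0262 = 3.16 mmol/L

DIC = 3.16 mmol/L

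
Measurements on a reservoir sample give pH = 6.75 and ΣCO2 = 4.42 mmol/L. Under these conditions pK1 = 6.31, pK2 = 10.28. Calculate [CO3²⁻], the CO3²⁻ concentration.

[CO3²⁻] = 0.957 μmol/L

α₂ = 1 / (1 + [H⁺]/K2 + [H⁺]²/(K1K2)) = 1 / (1 + 10^+3.53 + 10^+3.09)
   = 1 / (1 + 3388.4 + 1230.3) = 1/4619.7 = 0.0002165
[CO3²⁻] = α₂ × DIC = 0.0002165 × 4.42 = 0.000957 mmol/L = 0.957 μmol/L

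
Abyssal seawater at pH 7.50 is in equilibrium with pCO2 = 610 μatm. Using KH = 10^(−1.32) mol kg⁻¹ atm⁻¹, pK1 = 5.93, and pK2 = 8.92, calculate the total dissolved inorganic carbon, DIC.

[CO2*] = KH · pCO2 = 10^(−1.32) × 610×10^-6 = 2.920×10^-5 mol/kg
α₀ = 1/(1 + K1/[H⁺] + K1K2/[H⁺]²) = 1/(1 + 10^+1.57 + 10^+0.15) = 0.02527
DIC = [CO2*]/α₀ = 2.920×10^-5 / 0.02527 = 1.16 mmol/kg

DIC = 1.16 mmol/kg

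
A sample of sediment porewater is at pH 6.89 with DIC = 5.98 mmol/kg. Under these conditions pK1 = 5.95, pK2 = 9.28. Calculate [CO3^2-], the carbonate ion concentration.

[CO3²⁻] = 0.0218 mmol/kg

α₂ = 1 / (1 + [H⁺]/K2 + [H⁺]²/(K1K2)) = 1 / (1 + 10^+2.39 + 10^+1.45)
   = 1 / (1 + 245.47 + 28.184) = 1/274.65 = 0.003641
[CO3²⁻] = α₂ × DIC = 0.003641 × 5.98 = 0.0218 mmol/kg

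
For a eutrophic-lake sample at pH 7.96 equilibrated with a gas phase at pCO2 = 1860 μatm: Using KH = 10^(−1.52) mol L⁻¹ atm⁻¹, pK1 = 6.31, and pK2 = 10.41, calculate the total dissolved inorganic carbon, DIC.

DIC = 2.57 mmol/L

[CO2*] = KH · pCO2 = 10^(−1.52) × 1860×10^-6 = 5.617×10^-5 mol/L
α₀ = 1/(1 + K1/[H⁺] + K1K2/[H⁺]²) = 1/(1 + 10^+1.65 + 10^-0.80) = 0.02182
DIC = [CO2*]/α₀ = 5.617×10^-5 / 0.02182 = 2.57 mmol/L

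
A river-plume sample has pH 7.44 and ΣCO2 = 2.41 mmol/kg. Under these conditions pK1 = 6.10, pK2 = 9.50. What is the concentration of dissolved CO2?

α₀ = 1 / (1 + K1/[H⁺] + K1K2/[H⁺]²) = 1 / (1 + 10^+1.34 + 10^-0.72)
   = 1 / (1 + 21.878 + 0.19055) = 1/23.068 = 0.04335
[CO2*] = α₀ × DIC = 0.04335 × 2.41 = 0.104 mmol/kg

[CO2*] = 0.104 mmol/kg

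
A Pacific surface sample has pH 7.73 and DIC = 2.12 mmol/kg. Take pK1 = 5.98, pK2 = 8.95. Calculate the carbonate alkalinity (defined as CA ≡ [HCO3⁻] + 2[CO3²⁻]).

CA = [HCO3⁻] + 2[CO3²⁻] = (α₁ + 2α₂)·DIC
At pH 7.73: [H⁺]/K1 = 10^-1.75 = 0.017783, K2/[H⁺] = 10^-1.22 = 0.060256
α₁ = 1/(1 + 0.017783 + 0.060256) = 1/1.0780 = 0.9276; α₂ = α₁·K2/[H⁺] = 0.05589
α₁ + 2α₂ = 1.0394
CA = 1.0394 × 2.12 = 2.20 mmol/kg

CA = 2.20 mmol/kg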